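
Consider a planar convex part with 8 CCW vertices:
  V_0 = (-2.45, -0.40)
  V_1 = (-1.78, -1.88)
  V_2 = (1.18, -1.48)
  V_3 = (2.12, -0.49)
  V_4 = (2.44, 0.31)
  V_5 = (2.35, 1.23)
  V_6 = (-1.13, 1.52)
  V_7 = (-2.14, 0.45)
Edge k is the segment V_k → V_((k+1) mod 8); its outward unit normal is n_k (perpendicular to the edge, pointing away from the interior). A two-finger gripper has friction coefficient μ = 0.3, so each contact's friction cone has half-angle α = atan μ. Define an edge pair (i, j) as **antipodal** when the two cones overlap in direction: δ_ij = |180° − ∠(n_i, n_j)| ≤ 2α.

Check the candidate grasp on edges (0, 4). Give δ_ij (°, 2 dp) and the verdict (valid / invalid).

α = atan 0.3 = 16.70°;  2α = 33.40°
edge 0: e_0 = (+0.67, -1.48);  n_0 = (-0.9110, -0.4124)
edge 4: e_4 = (-0.09, +0.92);  n_4 = (+0.9952, +0.0974)
∠(n_0, n_4) = 161.23°
δ = |180° − 161.23°| = 18.77°
18.77° ≤ 2α = 33.40°  →  valid

δ = 18.77°, valid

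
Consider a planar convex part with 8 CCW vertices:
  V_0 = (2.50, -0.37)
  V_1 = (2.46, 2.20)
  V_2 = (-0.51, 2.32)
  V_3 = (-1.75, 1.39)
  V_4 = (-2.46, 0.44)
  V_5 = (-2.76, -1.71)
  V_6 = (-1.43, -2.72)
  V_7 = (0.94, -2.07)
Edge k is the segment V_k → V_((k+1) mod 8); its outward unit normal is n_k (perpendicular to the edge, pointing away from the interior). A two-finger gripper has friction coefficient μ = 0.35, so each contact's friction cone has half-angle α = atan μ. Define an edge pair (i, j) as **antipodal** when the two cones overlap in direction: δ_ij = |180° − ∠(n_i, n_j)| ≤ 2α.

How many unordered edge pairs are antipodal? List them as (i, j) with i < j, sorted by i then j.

count = 9; pairs: (0,3), (0,4), (1,5), (1,6), (2,6), (2,7), (3,6), (3,7), (4,7)

α = atan 0.35 = 19.29°;  2α = 38.58°
n_0 = (+0.9999, +0.0156)
n_1 = (+0.0404, +0.9992)
n_2 = (-0.6000, +0.8000)
n_3 = (-0.8010, +0.5987)
n_4 = (-0.9904, +0.1382)
n_5 = (-0.6048, -0.7964)
n_6 = (+0.2645, -0.9644)
n_7 = (+0.7368, -0.6761)
  (0,1): δ = 93.21°  ·
  (0,2): δ = 54.02°  ·
  (0,3): δ = 37.66°  ✓
  (0,4): δ = 8.84°  ✓
  (0,5): δ = 51.90°  ·
  (0,6): δ = 104.45°  ·
  (0,7): δ = 136.57°  ·
  (1,2): δ = 140.82°  ·
  (1,3): δ = 124.46°  ·
  (1,4): δ = 95.63°  ·
  (1,5): δ = 34.90°  ✓
  (1,6): δ = 17.65°  ✓
  (1,7): δ = 49.77°  ·
  (2,3): δ = 163.64°  ·
  (2,4): δ = 134.81°  ·
  (2,5): δ = 74.08°  ·
  (2,6): δ = 21.53°  ✓
  (2,7): δ = 10.59°  ✓
  (3,4): δ = 151.17°  ·
  (3,5): δ = 90.44°  ·
  (3,6): δ = 37.89°  ✓
  (3,7): δ = 5.77°  ✓
  (4,5): δ = 119.27°  ·
  (4,6): δ = 66.72°  ·
  (4,7): δ = 34.60°  ✓
  (5,6): δ = 127.45°  ·
  (5,7): δ = 95.33°  ·
  (6,7): δ = 147.88°  ·
antipodal pairs: 9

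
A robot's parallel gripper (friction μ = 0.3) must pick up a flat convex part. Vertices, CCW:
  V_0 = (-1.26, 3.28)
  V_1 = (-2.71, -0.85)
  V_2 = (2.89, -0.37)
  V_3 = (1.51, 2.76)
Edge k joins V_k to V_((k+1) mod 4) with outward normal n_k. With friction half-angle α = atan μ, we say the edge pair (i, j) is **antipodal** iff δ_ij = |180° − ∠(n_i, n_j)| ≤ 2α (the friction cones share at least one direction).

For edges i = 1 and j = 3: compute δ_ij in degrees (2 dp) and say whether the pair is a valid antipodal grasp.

δ = 15.53°, valid

α = atan 0.3 = 16.70°;  2α = 33.40°
edge 1: e_1 = (+5.60, +0.48);  n_1 = (+0.0854, -0.9963)
edge 3: e_3 = (-2.77, +0.52);  n_3 = (+0.1845, +0.9828)
∠(n_1, n_3) = 164.47°
δ = |180° − 164.47°| = 15.53°
15.53° ≤ 2α = 33.40°  →  valid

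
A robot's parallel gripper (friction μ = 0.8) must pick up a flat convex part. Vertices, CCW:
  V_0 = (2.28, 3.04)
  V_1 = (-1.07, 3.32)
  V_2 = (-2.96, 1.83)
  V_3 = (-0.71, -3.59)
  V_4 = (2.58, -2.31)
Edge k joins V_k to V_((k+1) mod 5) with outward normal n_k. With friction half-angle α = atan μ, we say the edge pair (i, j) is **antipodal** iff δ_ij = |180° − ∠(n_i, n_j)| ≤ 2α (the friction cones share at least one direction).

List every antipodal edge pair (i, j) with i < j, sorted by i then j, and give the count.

α = atan 0.8 = 38.66°;  2α = 77.32°
n_0 = (+0.0833, +0.9965)
n_1 = (-0.6191, +0.7853)
n_2 = (-0.9236, -0.3834)
n_3 = (+0.3626, -0.9320)
n_4 = (+0.9984, +0.0560)
  (0,1): δ = 136.97°  ·
  (0,2): δ = 62.68°  ✓
  (0,3): δ = 26.04°  ✓
  (0,4): δ = 97.99°  ·
  (1,2): δ = 105.71°  ·
  (1,3): δ = 16.99°  ✓
  (1,4): δ = 54.96°  ✓
  (2,3): δ = 91.29°  ·
  (2,4): δ = 19.34°  ✓
  (3,4): δ = 108.05°  ·
antipodal pairs: 5

count = 5; pairs: (0,2), (0,3), (1,3), (1,4), (2,4)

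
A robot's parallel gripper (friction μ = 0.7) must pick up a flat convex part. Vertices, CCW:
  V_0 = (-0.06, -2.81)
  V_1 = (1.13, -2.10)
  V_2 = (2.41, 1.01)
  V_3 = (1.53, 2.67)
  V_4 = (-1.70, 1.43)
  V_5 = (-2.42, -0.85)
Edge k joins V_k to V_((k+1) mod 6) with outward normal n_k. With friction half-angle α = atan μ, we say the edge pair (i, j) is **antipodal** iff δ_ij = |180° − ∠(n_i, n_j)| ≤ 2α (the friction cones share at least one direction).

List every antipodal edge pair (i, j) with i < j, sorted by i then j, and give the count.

α = atan 0.7 = 34.99°;  2α = 69.98°
n_0 = (+0.5124, -0.8588)
n_1 = (+0.9247, -0.3806)
n_2 = (+0.8835, +0.4684)
n_3 = (-0.3584, +0.9336)
n_4 = (-0.9536, +0.3011)
n_5 = (-0.6389, -0.7693)
  (0,1): δ = 143.19°  ·
  (0,2): δ = 92.89°  ·
  (0,3): δ = 9.82°  ✓
  (0,4): δ = 41.65°  ✓
  (0,5): δ = 109.47°  ·
  (1,2): δ = 129.70°  ·
  (1,3): δ = 46.63°  ✓
  (1,4): δ = 4.85°  ✓
  (1,5): δ = 72.66°  ·
  (2,3): δ = 96.93°  ·
  (2,4): δ = 45.45°  ✓
  (2,5): δ = 22.36°  ✓
  (3,4): δ = 128.53°  ·
  (3,5): δ = 60.71°  ✓
  (4,5): δ = 112.18°  ·
antipodal pairs: 7

count = 7; pairs: (0,3), (0,4), (1,3), (1,4), (2,4), (2,5), (3,5)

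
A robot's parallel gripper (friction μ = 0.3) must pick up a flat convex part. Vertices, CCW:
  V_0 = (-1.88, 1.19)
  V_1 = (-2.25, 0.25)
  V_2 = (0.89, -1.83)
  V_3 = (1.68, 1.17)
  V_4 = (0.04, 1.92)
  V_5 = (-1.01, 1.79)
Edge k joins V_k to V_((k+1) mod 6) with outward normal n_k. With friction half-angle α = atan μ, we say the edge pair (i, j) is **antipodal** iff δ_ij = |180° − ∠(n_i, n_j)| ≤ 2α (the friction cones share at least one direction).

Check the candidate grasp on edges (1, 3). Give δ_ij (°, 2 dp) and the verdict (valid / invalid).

δ = 8.95°, valid

α = atan 0.3 = 16.70°;  2α = 33.40°
edge 1: e_1 = (+3.14, -2.08);  n_1 = (-0.5522, -0.8337)
edge 3: e_3 = (-1.64, +0.75);  n_3 = (+0.4159, +0.9094)
∠(n_1, n_3) = 171.05°
δ = |180° − 171.05°| = 8.95°
8.95° ≤ 2α = 33.40°  →  valid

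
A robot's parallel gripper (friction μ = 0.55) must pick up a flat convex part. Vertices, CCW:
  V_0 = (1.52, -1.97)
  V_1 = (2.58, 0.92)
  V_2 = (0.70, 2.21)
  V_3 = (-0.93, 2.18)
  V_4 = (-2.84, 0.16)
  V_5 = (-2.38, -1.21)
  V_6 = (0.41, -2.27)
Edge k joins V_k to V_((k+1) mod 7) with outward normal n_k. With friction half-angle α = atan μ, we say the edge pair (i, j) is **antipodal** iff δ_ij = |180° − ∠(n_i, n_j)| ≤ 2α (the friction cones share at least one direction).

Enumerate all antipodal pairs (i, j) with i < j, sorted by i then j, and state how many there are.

α = atan 0.55 = 28.81°;  2α = 57.62°
n_0 = (+0.9388, -0.3444)
n_1 = (+0.5658, +0.8246)
n_2 = (-0.0184, +0.9998)
n_3 = (-0.7266, +0.6870)
n_4 = (-0.9480, -0.3183)
n_5 = (-0.3552, -0.9348)
n_6 = (+0.2609, -0.9654)
  (0,1): δ = 104.31°  ·
  (0,2): δ = 68.80°  ·
  (0,3): δ = 23.25°  ✓
  (0,4): δ = 38.70°  ✓
  (0,5): δ = 89.34°  ·
  (0,6): δ = 125.27°  ·
  (1,2): δ = 144.49°  ·
  (1,3): δ = 98.94°  ·
  (1,4): δ = 36.98°  ✓
  (1,5): δ = 13.65°  ✓
  (1,6): δ = 49.58°  ✓
  (2,3): δ = 134.45°  ·
  (2,4): δ = 72.49°  ·
  (2,5): δ = 21.86°  ✓
  (2,6): δ = 14.07°  ✓
  (3,4): δ = 118.04°  ·
  (3,5): δ = 67.41°  ·
  (3,6): δ = 31.48°  ✓
  (4,5): δ = 129.36°  ·
  (4,6): δ = 93.44°  ·
  (5,6): δ = 144.07°  ·
antipodal pairs: 8

count = 8; pairs: (0,3), (0,4), (1,4), (1,5), (1,6), (2,5), (2,6), (3,6)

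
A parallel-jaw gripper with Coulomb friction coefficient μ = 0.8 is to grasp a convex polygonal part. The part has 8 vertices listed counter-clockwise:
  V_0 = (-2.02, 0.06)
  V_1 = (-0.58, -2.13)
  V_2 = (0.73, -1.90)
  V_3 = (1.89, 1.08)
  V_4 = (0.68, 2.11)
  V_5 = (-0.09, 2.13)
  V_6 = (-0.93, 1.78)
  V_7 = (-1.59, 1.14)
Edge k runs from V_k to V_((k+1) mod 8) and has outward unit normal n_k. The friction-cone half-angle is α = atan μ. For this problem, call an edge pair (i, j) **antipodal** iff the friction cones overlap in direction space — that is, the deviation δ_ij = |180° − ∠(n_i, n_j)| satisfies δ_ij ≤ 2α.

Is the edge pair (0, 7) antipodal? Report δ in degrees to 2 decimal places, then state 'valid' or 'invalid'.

δ = 124.96°, invalid

α = atan 0.8 = 38.66°;  2α = 77.32°
edge 0: e_0 = (+1.44, -2.19);  n_0 = (-0.8356, -0.5494)
edge 7: e_7 = (-0.43, -1.08);  n_7 = (-0.9291, +0.3699)
∠(n_0, n_7) = 55.04°
δ = |180° − 55.04°| = 124.96°
124.96° > 2α = 77.32°  →  invalid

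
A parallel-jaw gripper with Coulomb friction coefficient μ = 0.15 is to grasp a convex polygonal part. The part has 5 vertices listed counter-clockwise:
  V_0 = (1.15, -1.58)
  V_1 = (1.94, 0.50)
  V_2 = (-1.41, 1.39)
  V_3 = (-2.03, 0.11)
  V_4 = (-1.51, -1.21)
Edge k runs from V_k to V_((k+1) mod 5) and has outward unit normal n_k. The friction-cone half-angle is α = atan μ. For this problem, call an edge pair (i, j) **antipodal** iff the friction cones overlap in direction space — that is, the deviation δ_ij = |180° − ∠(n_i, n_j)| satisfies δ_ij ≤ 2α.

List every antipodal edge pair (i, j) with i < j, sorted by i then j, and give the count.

α = atan 0.15 = 8.53°;  2α = 17.06°
n_0 = (+0.9348, -0.3551)
n_1 = (+0.2568, +0.9665)
n_2 = (-0.9000, +0.4359)
n_3 = (-0.9304, -0.3665)
n_4 = (-0.1378, -0.9905)
  (0,1): δ = 84.08°  ·
  (0,2): δ = 5.05°  ✓
  (0,3): δ = 42.30°  ·
  (0,4): δ = 102.88°  ·
  (1,2): δ = 100.97°  ·
  (1,3): δ = 53.62°  ·
  (1,4): δ = 6.96°  ✓
  (2,3): δ = 132.65°  ·
  (2,4): δ = 72.07°  ·
  (3,4): δ = 119.42°  ·
antipodal pairs: 2

count = 2; pairs: (0,2), (1,4)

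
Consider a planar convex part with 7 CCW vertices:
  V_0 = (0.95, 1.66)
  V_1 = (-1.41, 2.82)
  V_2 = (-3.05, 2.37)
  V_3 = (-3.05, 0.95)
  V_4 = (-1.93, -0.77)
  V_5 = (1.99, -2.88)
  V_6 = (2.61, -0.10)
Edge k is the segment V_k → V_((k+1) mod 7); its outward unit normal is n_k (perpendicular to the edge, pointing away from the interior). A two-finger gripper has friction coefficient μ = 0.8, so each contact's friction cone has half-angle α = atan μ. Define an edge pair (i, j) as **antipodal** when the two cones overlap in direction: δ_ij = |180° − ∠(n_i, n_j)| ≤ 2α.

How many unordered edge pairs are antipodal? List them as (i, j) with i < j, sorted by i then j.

α = atan 0.8 = 38.66°;  2α = 77.32°
n_0 = (+0.4411, +0.8974)
n_1 = (-0.2646, +0.9644)
n_2 = (-1.0000, -0.0000)
n_3 = (-0.8380, -0.5457)
n_4 = (-0.4740, -0.8805)
n_5 = (+0.9760, -0.2177)
n_6 = (+0.7275, +0.6861)
  (0,1): δ = 138.48°  ·
  (0,2): δ = 63.82°  ✓
  (0,3): δ = 30.75°  ✓
  (0,4): δ = 2.12°  ✓
  (0,5): δ = 103.60°  ·
  (0,6): δ = 159.50°  ·
  (1,2): δ = 105.34°  ·
  (1,3): δ = 72.27°  ✓
  (1,4): δ = 43.64°  ✓
  (1,5): δ = 62.08°  ✓
  (1,6): δ = 117.98°  ·
  (2,3): δ = 146.93°  ·
  (2,4): δ = 118.29°  ·
  (2,5): δ = 12.57°  ✓
  (2,6): δ = 43.33°  ✓
  (3,4): δ = 151.36°  ·
  (3,5): δ = 45.64°  ✓
  (3,6): δ = 10.25°  ✓
  (4,5): δ = 74.28°  ✓
  (4,6): δ = 18.38°  ✓
  (5,6): δ = 124.10°  ·
antipodal pairs: 12

count = 12; pairs: (0,2), (0,3), (0,4), (1,3), (1,4), (1,5), (2,5), (2,6), (3,5), (3,6), (4,5), (4,6)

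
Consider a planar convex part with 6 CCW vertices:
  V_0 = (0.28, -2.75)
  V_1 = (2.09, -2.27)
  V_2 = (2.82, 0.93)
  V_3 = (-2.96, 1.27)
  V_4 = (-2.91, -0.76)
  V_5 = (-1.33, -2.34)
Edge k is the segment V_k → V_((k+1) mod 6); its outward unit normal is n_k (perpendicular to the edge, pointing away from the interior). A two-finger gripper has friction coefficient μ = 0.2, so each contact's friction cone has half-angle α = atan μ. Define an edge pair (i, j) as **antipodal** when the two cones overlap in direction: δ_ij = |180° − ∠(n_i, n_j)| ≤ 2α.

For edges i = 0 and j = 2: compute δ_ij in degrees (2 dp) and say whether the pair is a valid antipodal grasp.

α = atan 0.2 = 11.31°;  2α = 22.62°
edge 0: e_0 = (+1.81, +0.48);  n_0 = (+0.2563, -0.9666)
edge 2: e_2 = (-5.78, +0.34);  n_2 = (+0.0587, +0.9983)
∠(n_0, n_2) = 161.78°
δ = |180° − 161.78°| = 18.22°
18.22° ≤ 2α = 22.62°  →  valid

δ = 18.22°, valid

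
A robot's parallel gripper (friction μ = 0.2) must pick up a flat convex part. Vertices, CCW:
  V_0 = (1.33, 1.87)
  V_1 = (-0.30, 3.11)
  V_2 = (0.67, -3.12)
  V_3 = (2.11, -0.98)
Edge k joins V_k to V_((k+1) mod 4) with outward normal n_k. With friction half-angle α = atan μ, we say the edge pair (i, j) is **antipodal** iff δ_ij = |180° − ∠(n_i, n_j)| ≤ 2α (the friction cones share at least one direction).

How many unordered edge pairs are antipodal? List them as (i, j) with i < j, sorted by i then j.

α = atan 0.2 = 11.31°;  2α = 22.62°
n_0 = (+0.6055, +0.7959)
n_1 = (-0.9881, -0.1538)
n_2 = (+0.8297, -0.5583)
n_3 = (+0.9645, +0.2640)
  (0,1): δ = 43.89°  ·
  (0,2): δ = 93.33°  ·
  (0,3): δ = 142.57°  ·
  (1,2): δ = 42.79°  ·
  (1,3): δ = 6.46°  ✓
  (2,3): δ = 130.76°  ·
antipodal pairs: 1

count = 1; pairs: (1,3)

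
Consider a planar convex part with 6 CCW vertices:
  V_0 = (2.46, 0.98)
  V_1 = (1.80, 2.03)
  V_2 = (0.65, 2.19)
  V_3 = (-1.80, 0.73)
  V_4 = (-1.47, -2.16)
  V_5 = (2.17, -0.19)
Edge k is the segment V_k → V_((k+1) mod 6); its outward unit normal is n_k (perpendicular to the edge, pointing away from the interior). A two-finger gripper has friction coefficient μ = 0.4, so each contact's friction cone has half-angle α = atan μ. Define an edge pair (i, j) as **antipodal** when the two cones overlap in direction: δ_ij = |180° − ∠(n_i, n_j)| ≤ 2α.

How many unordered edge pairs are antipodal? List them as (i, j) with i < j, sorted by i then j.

α = atan 0.4 = 21.80°;  2α = 43.60°
n_0 = (+0.8466, +0.5322)
n_1 = (+0.1378, +0.9905)
n_2 = (-0.5119, +0.8590)
n_3 = (-0.9935, -0.1134)
n_4 = (+0.4760, -0.8795)
n_5 = (+0.9706, -0.2406)
  (0,1): δ = 130.07°  ·
  (0,2): δ = 91.36°  ·
  (0,3): δ = 25.64°  ✓
  (0,4): δ = 86.27°  ·
  (0,5): δ = 133.93°  ·
  (1,2): δ = 141.29°  ·
  (1,3): δ = 75.57°  ·
  (1,4): δ = 36.34°  ✓
  (1,5): δ = 84.00°  ·
  (2,3): δ = 114.28°  ·
  (2,4): δ = 2.37°  ✓
  (2,5): δ = 45.29°  ·
  (3,4): δ = 68.09°  ·
  (3,5): δ = 20.44°  ✓
  (4,5): δ = 132.34°  ·
antipodal pairs: 4

count = 4; pairs: (0,3), (1,4), (2,4), (3,5)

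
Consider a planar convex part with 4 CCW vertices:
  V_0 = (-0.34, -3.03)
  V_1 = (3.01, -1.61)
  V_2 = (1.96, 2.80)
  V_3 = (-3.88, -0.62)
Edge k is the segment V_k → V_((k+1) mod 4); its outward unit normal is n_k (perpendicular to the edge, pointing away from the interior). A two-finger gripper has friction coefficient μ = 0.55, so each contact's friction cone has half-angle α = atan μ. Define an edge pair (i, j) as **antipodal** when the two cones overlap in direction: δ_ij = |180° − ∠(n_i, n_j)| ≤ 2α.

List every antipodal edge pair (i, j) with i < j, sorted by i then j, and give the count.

α = atan 0.55 = 28.81°;  2α = 57.62°
n_0 = (+0.3903, -0.9207)
n_1 = (+0.9728, +0.2316)
n_2 = (-0.5053, +0.8629)
n_3 = (-0.5628, -0.8266)
  (0,1): δ = 99.58°  ·
  (0,2): δ = 7.38°  ✓
  (0,3): δ = 122.78°  ·
  (1,2): δ = 73.04°  ·
  (1,3): δ = 42.36°  ✓
  (2,3): δ = 64.60°  ·
antipodal pairs: 2

count = 2; pairs: (0,2), (1,3)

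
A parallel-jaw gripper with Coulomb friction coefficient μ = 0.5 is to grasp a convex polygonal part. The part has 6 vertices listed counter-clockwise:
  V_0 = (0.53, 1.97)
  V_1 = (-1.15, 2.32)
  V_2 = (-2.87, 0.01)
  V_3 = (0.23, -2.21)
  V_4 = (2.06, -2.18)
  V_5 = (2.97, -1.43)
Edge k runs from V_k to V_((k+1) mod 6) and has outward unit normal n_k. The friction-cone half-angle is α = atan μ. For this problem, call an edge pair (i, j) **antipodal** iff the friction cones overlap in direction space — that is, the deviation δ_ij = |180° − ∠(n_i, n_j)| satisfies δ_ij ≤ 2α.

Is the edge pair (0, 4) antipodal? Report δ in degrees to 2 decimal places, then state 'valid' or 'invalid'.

α = atan 0.5 = 26.57°;  2α = 53.13°
edge 0: e_0 = (-1.68, +0.35);  n_0 = (+0.2040, +0.9790)
edge 4: e_4 = (+0.91, +0.75);  n_4 = (+0.6360, -0.7717)
∠(n_0, n_4) = 128.74°
δ = |180° − 128.74°| = 51.26°
51.26° ≤ 2α = 53.13°  →  valid

δ = 51.26°, valid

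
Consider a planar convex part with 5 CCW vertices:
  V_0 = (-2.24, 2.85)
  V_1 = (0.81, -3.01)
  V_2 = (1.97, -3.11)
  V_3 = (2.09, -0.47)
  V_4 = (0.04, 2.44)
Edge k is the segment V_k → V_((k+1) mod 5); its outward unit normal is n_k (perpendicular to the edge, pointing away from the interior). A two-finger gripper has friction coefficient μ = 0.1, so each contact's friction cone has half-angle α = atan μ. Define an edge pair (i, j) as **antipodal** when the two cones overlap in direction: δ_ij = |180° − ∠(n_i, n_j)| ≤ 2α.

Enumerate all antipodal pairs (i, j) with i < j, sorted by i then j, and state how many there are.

count = 2; pairs: (0,3), (1,4)

α = atan 0.1 = 5.71°;  2α = 11.42°
n_0 = (-0.8870, -0.4617)
n_1 = (-0.0859, -0.9963)
n_2 = (+0.9990, -0.0454)
n_3 = (+0.8175, +0.5759)
n_4 = (+0.1770, +0.9842)
  (0,1): δ = 122.42°  ·
  (0,2): δ = 30.10°  ·
  (0,3): δ = 7.67°  ✓
  (0,4): δ = 52.31°  ·
  (1,2): δ = 87.68°  ·
  (1,3): δ = 49.91°  ·
  (1,4): δ = 5.27°  ✓
  (2,3): δ = 142.23°  ·
  (2,4): δ = 97.59°  ·
  (3,4): δ = 135.36°  ·
antipodal pairs: 2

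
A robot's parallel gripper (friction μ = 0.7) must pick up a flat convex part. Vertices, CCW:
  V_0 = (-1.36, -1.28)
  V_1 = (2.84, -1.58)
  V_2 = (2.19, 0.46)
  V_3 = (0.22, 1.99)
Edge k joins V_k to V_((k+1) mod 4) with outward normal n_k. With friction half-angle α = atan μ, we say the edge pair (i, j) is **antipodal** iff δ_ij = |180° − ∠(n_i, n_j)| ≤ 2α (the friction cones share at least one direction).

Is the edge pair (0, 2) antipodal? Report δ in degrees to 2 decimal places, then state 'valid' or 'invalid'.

δ = 33.75°, valid

α = atan 0.7 = 34.99°;  2α = 69.98°
edge 0: e_0 = (+4.20, -0.30);  n_0 = (-0.0712, -0.9975)
edge 2: e_2 = (-1.97, +1.53);  n_2 = (+0.6134, +0.7898)
∠(n_0, n_2) = 146.25°
δ = |180° − 146.25°| = 33.75°
33.75° ≤ 2α = 69.98°  →  valid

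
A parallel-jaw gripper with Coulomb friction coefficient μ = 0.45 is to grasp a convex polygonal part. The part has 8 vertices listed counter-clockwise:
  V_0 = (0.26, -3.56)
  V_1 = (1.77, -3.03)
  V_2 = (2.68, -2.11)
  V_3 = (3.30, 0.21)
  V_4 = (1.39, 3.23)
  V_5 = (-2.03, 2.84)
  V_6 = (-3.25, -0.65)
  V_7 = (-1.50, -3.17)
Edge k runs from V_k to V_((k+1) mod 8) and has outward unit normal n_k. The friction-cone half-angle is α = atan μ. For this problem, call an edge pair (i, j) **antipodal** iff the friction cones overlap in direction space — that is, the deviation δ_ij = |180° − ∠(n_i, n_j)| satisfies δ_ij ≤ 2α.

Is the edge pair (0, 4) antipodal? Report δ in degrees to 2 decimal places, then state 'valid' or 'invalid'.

δ = 12.84°, valid

α = atan 0.45 = 24.23°;  2α = 48.46°
edge 0: e_0 = (+1.51, +0.53);  n_0 = (+0.3312, -0.9436)
edge 4: e_4 = (-3.42, -0.39);  n_4 = (-0.1133, +0.9936)
∠(n_0, n_4) = 167.16°
δ = |180° − 167.16°| = 12.84°
12.84° ≤ 2α = 48.46°  →  valid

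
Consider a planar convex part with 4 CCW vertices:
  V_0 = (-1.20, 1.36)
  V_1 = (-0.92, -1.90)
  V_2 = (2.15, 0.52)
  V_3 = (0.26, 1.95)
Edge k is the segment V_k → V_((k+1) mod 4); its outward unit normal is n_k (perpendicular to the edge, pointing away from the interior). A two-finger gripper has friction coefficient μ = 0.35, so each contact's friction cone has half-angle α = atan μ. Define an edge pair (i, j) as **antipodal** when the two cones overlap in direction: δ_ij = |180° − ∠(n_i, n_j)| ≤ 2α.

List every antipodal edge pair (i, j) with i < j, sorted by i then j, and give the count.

α = atan 0.35 = 19.29°;  2α = 38.58°
n_0 = (-0.9963, -0.0856)
n_1 = (+0.6191, -0.7853)
n_2 = (+0.6034, +0.7975)
n_3 = (-0.3747, +0.9272)
  (0,1): δ = 56.66°  ·
  (0,2): δ = 47.98°  ·
  (0,3): δ = 107.10°  ·
  (1,2): δ = 75.36°  ·
  (1,3): δ = 16.24°  ✓
  (2,3): δ = 120.88°  ·
antipodal pairs: 1

count = 1; pairs: (1,3)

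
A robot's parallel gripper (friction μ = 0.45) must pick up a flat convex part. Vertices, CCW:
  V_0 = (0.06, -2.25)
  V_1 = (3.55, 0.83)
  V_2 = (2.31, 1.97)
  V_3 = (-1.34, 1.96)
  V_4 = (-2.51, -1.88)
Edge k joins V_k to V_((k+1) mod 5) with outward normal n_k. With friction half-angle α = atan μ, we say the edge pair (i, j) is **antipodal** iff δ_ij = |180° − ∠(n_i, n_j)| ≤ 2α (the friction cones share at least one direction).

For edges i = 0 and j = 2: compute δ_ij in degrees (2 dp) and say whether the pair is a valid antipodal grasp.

δ = 41.27°, valid

α = atan 0.45 = 24.23°;  2α = 48.46°
edge 0: e_0 = (+3.49, +3.08);  n_0 = (+0.6617, -0.7498)
edge 2: e_2 = (-3.65, -0.01);  n_2 = (-0.0027, +1.0000)
∠(n_0, n_2) = 138.73°
δ = |180° − 138.73°| = 41.27°
41.27° ≤ 2α = 48.46°  →  valid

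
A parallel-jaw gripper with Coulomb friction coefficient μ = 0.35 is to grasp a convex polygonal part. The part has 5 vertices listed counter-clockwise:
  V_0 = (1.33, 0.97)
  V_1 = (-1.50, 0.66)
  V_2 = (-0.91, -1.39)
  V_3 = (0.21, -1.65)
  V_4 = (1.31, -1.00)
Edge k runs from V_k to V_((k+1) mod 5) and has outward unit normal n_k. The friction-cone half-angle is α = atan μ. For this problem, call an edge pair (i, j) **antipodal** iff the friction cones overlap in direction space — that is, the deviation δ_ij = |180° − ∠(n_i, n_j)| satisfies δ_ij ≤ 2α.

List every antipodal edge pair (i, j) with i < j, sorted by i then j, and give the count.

α = atan 0.35 = 19.29°;  2α = 38.58°
n_0 = (-0.1089, +0.9941)
n_1 = (-0.9610, -0.2766)
n_2 = (-0.2261, -0.9741)
n_3 = (+0.5087, -0.8609)
n_4 = (+0.9999, -0.0102)
  (0,1): δ = 80.20°  ·
  (0,2): δ = 19.32°  ✓
  (0,3): δ = 24.33°  ✓
  (0,4): δ = 83.17°  ·
  (1,2): δ = 119.13°  ·
  (1,3): δ = 75.48°  ·
  (1,4): δ = 16.64°  ✓
  (2,3): δ = 136.35°  ·
  (2,4): δ = 77.51°  ·
  (3,4): δ = 121.16°  ·
antipodal pairs: 3

count = 3; pairs: (0,2), (0,3), (1,4)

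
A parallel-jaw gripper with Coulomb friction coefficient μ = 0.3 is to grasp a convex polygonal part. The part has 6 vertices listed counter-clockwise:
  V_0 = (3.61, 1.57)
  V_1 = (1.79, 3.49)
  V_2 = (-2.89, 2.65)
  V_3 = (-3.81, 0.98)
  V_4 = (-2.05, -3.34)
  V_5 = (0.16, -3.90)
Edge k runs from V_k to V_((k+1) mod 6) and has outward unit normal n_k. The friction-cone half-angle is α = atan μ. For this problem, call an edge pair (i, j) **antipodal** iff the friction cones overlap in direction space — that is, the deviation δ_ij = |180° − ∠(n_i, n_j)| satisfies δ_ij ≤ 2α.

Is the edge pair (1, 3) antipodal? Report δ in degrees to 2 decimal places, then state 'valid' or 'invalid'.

δ = 78.01°, invalid

α = atan 0.3 = 16.70°;  2α = 33.40°
edge 1: e_1 = (-4.68, -0.84);  n_1 = (-0.1767, +0.9843)
edge 3: e_3 = (+1.76, -4.32);  n_3 = (-0.9261, -0.3773)
∠(n_1, n_3) = 101.99°
δ = |180° − 101.99°| = 78.01°
78.01° > 2α = 33.40°  →  invalid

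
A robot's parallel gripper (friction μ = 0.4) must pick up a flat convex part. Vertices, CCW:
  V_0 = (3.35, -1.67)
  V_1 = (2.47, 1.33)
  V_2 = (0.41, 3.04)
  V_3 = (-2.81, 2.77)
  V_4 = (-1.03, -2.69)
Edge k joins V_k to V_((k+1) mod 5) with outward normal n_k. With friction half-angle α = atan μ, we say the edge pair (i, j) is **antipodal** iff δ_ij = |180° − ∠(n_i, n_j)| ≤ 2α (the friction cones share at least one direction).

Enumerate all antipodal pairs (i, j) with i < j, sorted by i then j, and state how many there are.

α = atan 0.4 = 21.80°;  2α = 43.60°
n_0 = (+0.9596, +0.2815)
n_1 = (+0.6387, +0.7694)
n_2 = (-0.0836, +0.9965)
n_3 = (-0.9508, -0.3100)
n_4 = (+0.2268, -0.9739)
  (0,1): δ = 146.04°  ·
  (0,2): δ = 101.56°  ·
  (0,3): δ = 1.71°  ✓
  (0,4): δ = 86.76°  ·
  (1,2): δ = 135.51°  ·
  (1,3): δ = 32.25°  ✓
  (1,4): δ = 52.81°  ·
  (2,3): δ = 76.74°  ·
  (2,4): δ = 8.32°  ✓
  (3,4): δ = 94.95°  ·
antipodal pairs: 3

count = 3; pairs: (0,3), (1,3), (2,4)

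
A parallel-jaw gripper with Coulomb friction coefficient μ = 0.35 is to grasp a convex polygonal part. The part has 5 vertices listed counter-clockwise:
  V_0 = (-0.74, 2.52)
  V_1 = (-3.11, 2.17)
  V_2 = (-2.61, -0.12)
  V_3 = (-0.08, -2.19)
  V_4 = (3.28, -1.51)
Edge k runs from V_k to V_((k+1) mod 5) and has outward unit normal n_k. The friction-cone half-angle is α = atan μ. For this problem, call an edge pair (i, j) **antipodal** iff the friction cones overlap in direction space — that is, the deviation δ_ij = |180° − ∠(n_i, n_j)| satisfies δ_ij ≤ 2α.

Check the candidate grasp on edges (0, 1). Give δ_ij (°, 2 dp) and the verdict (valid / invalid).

α = atan 0.35 = 19.29°;  2α = 38.58°
edge 0: e_0 = (-2.37, -0.35);  n_0 = (-0.1461, +0.9893)
edge 1: e_1 = (+0.50, -2.29);  n_1 = (-0.9770, -0.2133)
∠(n_0, n_1) = 93.92°
δ = |180° − 93.92°| = 86.08°
86.08° > 2α = 38.58°  →  invalid

δ = 86.08°, invalid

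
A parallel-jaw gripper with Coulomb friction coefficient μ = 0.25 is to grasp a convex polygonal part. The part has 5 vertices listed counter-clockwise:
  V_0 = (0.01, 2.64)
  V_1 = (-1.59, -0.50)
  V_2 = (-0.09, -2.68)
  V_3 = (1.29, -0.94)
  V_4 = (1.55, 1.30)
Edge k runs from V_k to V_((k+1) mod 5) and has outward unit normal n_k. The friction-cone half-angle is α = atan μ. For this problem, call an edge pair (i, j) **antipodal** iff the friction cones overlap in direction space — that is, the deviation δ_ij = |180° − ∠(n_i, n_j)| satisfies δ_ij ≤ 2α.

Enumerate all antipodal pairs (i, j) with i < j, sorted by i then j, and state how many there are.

count = 3; pairs: (0,2), (0,3), (1,4)

α = atan 0.25 = 14.04°;  2α = 28.07°
n_0 = (-0.8910, +0.4540)
n_1 = (-0.8238, -0.5668)
n_2 = (+0.7835, -0.6214)
n_3 = (+0.9933, -0.1153)
n_4 = (+0.6564, +0.7544)
  (0,1): δ = 118.47°  ·
  (0,2): δ = 11.42°  ✓
  (0,3): δ = 20.38°  ✓
  (0,4): δ = 75.97°  ·
  (1,2): δ = 72.95°  ·
  (1,3): δ = 41.15°  ·
  (1,4): δ = 14.44°  ✓
  (2,3): δ = 148.20°  ·
  (2,4): δ = 92.61°  ·
  (3,4): δ = 124.41°  ·
antipodal pairs: 3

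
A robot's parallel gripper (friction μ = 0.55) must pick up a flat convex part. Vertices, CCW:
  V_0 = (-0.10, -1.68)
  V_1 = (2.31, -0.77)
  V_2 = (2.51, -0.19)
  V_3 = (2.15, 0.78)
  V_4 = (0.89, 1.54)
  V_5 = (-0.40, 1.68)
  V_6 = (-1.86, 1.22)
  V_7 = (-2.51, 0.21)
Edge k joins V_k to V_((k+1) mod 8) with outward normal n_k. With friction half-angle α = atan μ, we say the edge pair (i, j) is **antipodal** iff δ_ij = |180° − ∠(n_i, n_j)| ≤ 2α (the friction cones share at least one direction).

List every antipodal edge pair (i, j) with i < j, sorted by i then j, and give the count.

count = 11; pairs: (0,3), (0,4), (0,5), (0,6), (1,5), (1,6), (2,6), (2,7), (3,7), (4,7), (5,7)

α = atan 0.55 = 28.81°;  2α = 57.62°
n_0 = (+0.3532, -0.9355)
n_1 = (+0.9454, -0.3260)
n_2 = (+0.9375, +0.3479)
n_3 = (+0.5165, +0.8563)
n_4 = (+0.1079, +0.9942)
n_5 = (-0.3005, +0.9538)
n_6 = (-0.8409, +0.5412)
n_7 = (-0.6171, -0.7869)
  (0,1): δ = 129.71°  ·
  (0,2): δ = 90.32°  ·
  (0,3): δ = 51.78°  ✓
  (0,4): δ = 26.88°  ✓
  (0,5): δ = 3.20°  ✓
  (0,6): δ = 36.55°  ✓
  (0,7): δ = 121.21°  ·
  (1,2): δ = 140.61°  ·
  (1,3): δ = 102.07°  ·
  (1,4): δ = 77.17°  ·
  (1,5): δ = 53.49°  ✓
  (1,6): δ = 13.74°  ✓
  (1,7): δ = 70.92°  ·
  (2,3): δ = 141.46°  ·
  (2,4): δ = 116.56°  ·
  (2,5): δ = 92.87°  ·
  (2,6): δ = 53.13°  ✓
  (2,7): δ = 31.53°  ✓
  (3,4): δ = 155.10°  ·
  (3,5): δ = 131.41°  ·
  (3,6): δ = 91.67°  ·
  (3,7): δ = 7.01°  ✓
  (4,5): δ = 156.32°  ·
  (4,6): δ = 116.57°  ·
  (4,7): δ = 31.91°  ✓
  (5,6): δ = 140.25°  ·
  (5,7): δ = 55.59°  ✓
  (6,7): δ = 95.34°  ·
antipodal pairs: 11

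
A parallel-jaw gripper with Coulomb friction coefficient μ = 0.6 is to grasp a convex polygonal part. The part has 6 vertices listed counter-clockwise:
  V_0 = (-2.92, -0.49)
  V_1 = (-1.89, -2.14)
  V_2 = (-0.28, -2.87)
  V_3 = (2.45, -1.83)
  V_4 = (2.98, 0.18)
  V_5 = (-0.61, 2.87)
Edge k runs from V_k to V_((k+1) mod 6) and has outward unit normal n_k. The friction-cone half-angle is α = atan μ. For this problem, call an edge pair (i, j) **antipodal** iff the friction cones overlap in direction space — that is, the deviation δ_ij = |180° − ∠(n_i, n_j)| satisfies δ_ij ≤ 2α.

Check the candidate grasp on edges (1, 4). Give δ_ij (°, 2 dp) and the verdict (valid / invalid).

α = atan 0.6 = 30.96°;  2α = 61.93°
edge 1: e_1 = (+1.61, -0.73);  n_1 = (-0.4130, -0.9108)
edge 4: e_4 = (-3.59, +2.69);  n_4 = (+0.5996, +0.8003)
∠(n_1, n_4) = 167.55°
δ = |180° − 167.55°| = 12.45°
12.45° ≤ 2α = 61.93°  →  valid

δ = 12.45°, valid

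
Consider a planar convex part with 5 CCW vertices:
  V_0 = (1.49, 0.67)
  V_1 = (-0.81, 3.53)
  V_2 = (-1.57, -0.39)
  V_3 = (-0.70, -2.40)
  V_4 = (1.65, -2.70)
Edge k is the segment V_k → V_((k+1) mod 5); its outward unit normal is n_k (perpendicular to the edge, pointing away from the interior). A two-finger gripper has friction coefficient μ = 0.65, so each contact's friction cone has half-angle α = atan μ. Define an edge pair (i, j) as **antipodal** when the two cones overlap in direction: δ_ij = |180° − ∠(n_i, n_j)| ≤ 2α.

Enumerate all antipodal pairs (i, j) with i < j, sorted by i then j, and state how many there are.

count = 5; pairs: (0,1), (0,2), (0,3), (1,4), (2,4)

α = atan 0.65 = 33.02°;  2α = 66.05°
n_0 = (+0.7793, +0.6267)
n_1 = (-0.9817, +0.1903)
n_2 = (-0.9177, -0.3972)
n_3 = (-0.1266, -0.9919)
n_4 = (+0.9989, +0.0474)
  (0,1): δ = 49.78°  ✓
  (0,2): δ = 15.40°  ✓
  (0,3): δ = 43.92°  ✓
  (0,4): δ = 143.91°  ·
  (1,2): δ = 145.62°  ·
  (1,3): δ = 86.30°  ·
  (1,4): δ = 13.69°  ✓
  (2,3): δ = 120.68°  ·
  (2,4): δ = 20.69°  ✓
  (3,4): δ = 80.01°  ·
antipodal pairs: 5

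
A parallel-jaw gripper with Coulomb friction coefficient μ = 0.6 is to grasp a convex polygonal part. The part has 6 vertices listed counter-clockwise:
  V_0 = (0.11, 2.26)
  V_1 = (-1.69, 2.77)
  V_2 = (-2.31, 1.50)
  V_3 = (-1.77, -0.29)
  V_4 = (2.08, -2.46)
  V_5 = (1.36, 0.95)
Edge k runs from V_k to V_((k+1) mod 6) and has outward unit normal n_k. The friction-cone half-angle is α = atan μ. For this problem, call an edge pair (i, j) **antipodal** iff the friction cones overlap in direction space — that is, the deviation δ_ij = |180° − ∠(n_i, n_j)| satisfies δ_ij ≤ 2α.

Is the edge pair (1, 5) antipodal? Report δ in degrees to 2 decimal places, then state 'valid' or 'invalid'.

δ = 69.68°, invalid

α = atan 0.6 = 30.96°;  2α = 61.93°
edge 1: e_1 = (-0.62, -1.27);  n_1 = (-0.8986, +0.4387)
edge 5: e_5 = (-1.25, +1.31);  n_5 = (+0.7235, +0.6903)
∠(n_1, n_5) = 110.32°
δ = |180° − 110.32°| = 69.68°
69.68° > 2α = 61.93°  →  invalid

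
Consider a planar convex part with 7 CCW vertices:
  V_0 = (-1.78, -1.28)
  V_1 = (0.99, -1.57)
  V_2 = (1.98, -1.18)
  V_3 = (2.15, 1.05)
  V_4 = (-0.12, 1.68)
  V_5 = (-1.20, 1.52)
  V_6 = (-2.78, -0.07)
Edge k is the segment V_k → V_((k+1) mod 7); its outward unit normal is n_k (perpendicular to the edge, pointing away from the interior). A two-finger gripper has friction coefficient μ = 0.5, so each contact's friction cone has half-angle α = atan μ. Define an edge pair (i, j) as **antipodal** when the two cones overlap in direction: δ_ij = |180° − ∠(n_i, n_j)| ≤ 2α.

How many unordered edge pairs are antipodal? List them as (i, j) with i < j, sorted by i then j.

α = atan 0.5 = 26.57°;  2α = 53.13°
n_0 = (-0.1041, -0.9946)
n_1 = (+0.3665, -0.9304)
n_2 = (+0.9971, -0.0760)
n_3 = (+0.2674, +0.9636)
n_4 = (-0.1465, +0.9892)
n_5 = (-0.7093, +0.7049)
n_6 = (-0.7708, -0.6370)
  (0,1): δ = 152.52°  ·
  (0,2): δ = 88.38°  ·
  (0,3): δ = 9.53°  ✓
  (0,4): δ = 14.40°  ✓
  (0,5): δ = 51.16°  ✓
  (0,6): δ = 135.55°  ·
  (1,2): δ = 115.86°  ·
  (1,3): δ = 37.01°  ✓
  (1,4): δ = 13.07°  ✓
  (1,5): δ = 23.68°  ✓
  (1,6): δ = 108.07°  ·
  (2,3): δ = 101.15°  ·
  (2,4): δ = 77.21°  ·
  (2,5): δ = 40.46°  ✓
  (2,6): δ = 43.93°  ✓
  (3,4): δ = 156.06°  ·
  (3,5): δ = 119.31°  ·
  (3,6): δ = 34.92°  ✓
  (4,5): δ = 143.25°  ·
  (4,6): δ = 58.86°  ·
  (5,6): δ = 95.61°  ·
antipodal pairs: 9

count = 9; pairs: (0,3), (0,4), (0,5), (1,3), (1,4), (1,5), (2,5), (2,6), (3,6)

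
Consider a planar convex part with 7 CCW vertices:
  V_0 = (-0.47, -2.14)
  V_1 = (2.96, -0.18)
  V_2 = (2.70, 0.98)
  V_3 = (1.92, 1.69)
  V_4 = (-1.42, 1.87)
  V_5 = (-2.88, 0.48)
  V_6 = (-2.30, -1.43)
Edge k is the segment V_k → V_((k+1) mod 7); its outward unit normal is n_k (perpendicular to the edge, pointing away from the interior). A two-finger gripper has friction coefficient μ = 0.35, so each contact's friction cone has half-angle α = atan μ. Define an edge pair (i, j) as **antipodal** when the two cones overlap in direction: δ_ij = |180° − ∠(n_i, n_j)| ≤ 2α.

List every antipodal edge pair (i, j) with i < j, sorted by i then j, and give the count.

count = 6; pairs: (0,3), (0,4), (1,5), (2,5), (2,6), (3,6)

α = atan 0.35 = 19.29°;  2α = 38.58°
n_0 = (+0.4961, -0.8682)
n_1 = (+0.9758, +0.2187)
n_2 = (+0.6731, +0.7395)
n_3 = (+0.0538, +0.9986)
n_4 = (-0.6895, +0.7243)
n_5 = (-0.9569, -0.2906)
n_6 = (-0.3617, -0.9323)
  (0,1): δ = 107.11°  ·
  (0,2): δ = 72.06°  ·
  (0,3): δ = 32.83°  ✓
  (0,4): δ = 13.85°  ✓
  (0,5): δ = 77.15°  ·
  (0,6): δ = 129.05°  ·
  (1,2): δ = 144.94°  ·
  (1,3): δ = 105.72°  ·
  (1,4): δ = 59.04°  ·
  (1,5): δ = 4.26°  ✓
  (1,6): δ = 56.16°  ·
  (2,3): δ = 140.77°  ·
  (2,4): δ = 94.10°  ·
  (2,5): δ = 30.80°  ✓
  (2,6): δ = 21.11°  ✓
  (3,4): δ = 133.32°  ·
  (3,5): δ = 70.02°  ·
  (3,6): δ = 18.12°  ✓
  (4,5): δ = 116.70°  ·
  (4,6): δ = 64.80°  ·
  (5,6): δ = 128.10°  ·
antipodal pairs: 6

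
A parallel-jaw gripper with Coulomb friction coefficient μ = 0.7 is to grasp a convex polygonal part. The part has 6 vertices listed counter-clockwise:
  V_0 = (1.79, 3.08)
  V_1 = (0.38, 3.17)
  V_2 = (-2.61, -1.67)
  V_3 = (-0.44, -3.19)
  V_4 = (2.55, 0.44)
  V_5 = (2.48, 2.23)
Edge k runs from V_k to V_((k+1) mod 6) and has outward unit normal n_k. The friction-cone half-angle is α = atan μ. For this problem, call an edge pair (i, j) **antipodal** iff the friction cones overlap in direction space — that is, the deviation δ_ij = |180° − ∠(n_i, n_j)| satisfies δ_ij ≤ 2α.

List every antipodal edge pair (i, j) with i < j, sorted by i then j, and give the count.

count = 6; pairs: (0,2), (0,3), (1,3), (1,4), (2,4), (2,5)

α = atan 0.7 = 34.99°;  2α = 69.98°
n_0 = (+0.0637, +0.9980)
n_1 = (-0.8508, +0.5256)
n_2 = (-0.5737, -0.8191)
n_3 = (+0.7719, -0.6358)
n_4 = (+0.9992, +0.0391)
n_5 = (+0.7764, +0.6302)
  (0,1): δ = 118.05°  ·
  (0,2): δ = 31.36°  ✓
  (0,3): δ = 54.17°  ✓
  (0,4): δ = 95.89°  ·
  (0,5): δ = 132.72°  ·
  (1,2): δ = 93.30°  ·
  (1,3): δ = 7.77°  ✓
  (1,4): δ = 33.95°  ✓
  (1,5): δ = 70.77°  ·
  (2,3): δ = 94.47°  ·
  (2,4): δ = 52.75°  ✓
  (2,5): δ = 15.92°  ✓
  (3,4): δ = 138.28°  ·
  (3,5): δ = 101.45°  ·
  (4,5): δ = 143.17°  ·
antipodal pairs: 6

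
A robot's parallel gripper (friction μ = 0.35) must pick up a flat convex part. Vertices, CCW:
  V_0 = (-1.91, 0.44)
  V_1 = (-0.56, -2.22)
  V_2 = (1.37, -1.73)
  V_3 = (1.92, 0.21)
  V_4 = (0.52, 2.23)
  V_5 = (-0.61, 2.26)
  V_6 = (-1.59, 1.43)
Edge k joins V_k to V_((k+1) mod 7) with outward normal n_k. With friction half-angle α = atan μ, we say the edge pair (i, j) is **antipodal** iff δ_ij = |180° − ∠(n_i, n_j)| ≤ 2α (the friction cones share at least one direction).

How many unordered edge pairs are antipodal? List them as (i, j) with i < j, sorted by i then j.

α = atan 0.35 = 19.29°;  2α = 38.58°
n_0 = (-0.8917, -0.4526)
n_1 = (+0.2461, -0.9692)
n_2 = (+0.9621, -0.2728)
n_3 = (+0.8219, +0.5696)
n_4 = (+0.0265, +0.9996)
n_5 = (-0.6463, +0.7631)
n_6 = (-0.9515, +0.3076)
  (0,1): δ = 102.66°  ·
  (0,2): δ = 42.74°  ·
  (0,3): δ = 7.82°  ✓
  (0,4): δ = 61.57°  ·
  (0,5): δ = 103.35°  ·
  (0,6): δ = 135.18°  ·
  (1,2): δ = 120.07°  ·
  (1,3): δ = 69.52°  ·
  (1,4): δ = 15.77°  ✓
  (1,5): δ = 26.02°  ✓
  (1,6): δ = 57.84°  ·
  (2,3): δ = 129.45°  ·
  (2,4): δ = 75.69°  ·
  (2,5): δ = 33.91°  ✓
  (2,6): δ = 2.08°  ✓
  (3,4): δ = 126.25°  ·
  (3,5): δ = 84.46°  ·
  (3,6): δ = 52.64°  ·
  (4,5): δ = 138.22°  ·
  (4,6): δ = 106.39°  ·
  (5,6): δ = 148.18°  ·
antipodal pairs: 5

count = 5; pairs: (0,3), (1,4), (1,5), (2,5), (2,6)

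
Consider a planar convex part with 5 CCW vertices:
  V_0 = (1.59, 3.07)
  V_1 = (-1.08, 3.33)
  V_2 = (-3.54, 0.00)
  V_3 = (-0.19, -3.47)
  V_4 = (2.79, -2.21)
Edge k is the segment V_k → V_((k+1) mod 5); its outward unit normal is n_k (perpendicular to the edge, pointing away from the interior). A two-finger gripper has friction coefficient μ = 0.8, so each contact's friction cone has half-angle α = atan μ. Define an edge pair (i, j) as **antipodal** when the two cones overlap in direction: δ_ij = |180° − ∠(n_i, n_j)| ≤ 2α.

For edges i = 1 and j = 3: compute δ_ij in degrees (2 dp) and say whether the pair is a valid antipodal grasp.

δ = 30.63°, valid

α = atan 0.8 = 38.66°;  2α = 77.32°
edge 1: e_1 = (-2.46, -3.33);  n_1 = (-0.8043, +0.5942)
edge 3: e_3 = (+2.98, +1.26);  n_3 = (+0.3894, -0.9211)
∠(n_1, n_3) = 149.37°
δ = |180° − 149.37°| = 30.63°
30.63° ≤ 2α = 77.32°  →  valid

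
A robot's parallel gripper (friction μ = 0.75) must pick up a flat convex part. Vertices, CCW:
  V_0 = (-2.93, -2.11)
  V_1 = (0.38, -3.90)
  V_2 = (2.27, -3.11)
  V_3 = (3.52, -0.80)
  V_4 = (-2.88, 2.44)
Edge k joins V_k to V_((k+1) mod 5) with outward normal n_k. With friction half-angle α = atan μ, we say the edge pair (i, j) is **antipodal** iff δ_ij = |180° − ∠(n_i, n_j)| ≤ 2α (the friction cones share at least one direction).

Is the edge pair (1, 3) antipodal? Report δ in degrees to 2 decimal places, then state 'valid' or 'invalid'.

α = atan 0.75 = 36.87°;  2α = 73.74°
edge 1: e_1 = (+1.89, +0.79);  n_1 = (+0.3857, -0.9226)
edge 3: e_3 = (-6.40, +3.24);  n_3 = (+0.4517, +0.8922)
∠(n_1, n_3) = 130.46°
δ = |180° − 130.46°| = 49.54°
49.54° ≤ 2α = 73.74°  →  valid

δ = 49.54°, valid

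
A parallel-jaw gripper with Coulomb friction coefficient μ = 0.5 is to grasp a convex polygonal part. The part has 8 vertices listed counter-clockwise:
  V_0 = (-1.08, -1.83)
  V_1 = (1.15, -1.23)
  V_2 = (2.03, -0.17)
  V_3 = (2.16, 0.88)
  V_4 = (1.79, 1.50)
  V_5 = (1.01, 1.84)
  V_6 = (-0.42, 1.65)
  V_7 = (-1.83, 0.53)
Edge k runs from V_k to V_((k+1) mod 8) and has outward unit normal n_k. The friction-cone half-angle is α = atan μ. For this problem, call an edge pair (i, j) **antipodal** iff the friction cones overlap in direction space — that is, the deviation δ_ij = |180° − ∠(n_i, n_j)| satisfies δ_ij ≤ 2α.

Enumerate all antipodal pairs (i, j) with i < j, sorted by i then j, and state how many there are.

count = 9; pairs: (0,4), (0,5), (0,6), (1,5), (1,6), (2,6), (2,7), (3,7), (4,7)

α = atan 0.5 = 26.57°;  2α = 53.13°
n_0 = (+0.2598, -0.9657)
n_1 = (+0.7694, -0.6388)
n_2 = (+0.9924, -0.1229)
n_3 = (+0.8587, +0.5125)
n_4 = (+0.3996, +0.9167)
n_5 = (-0.1317, +0.9913)
n_6 = (-0.6220, +0.7830)
n_7 = (-0.9530, -0.3029)
  (0,1): δ = 144.76°  ·
  (0,2): δ = 112.12°  ·
  (0,3): δ = 74.23°  ·
  (0,4): δ = 38.61°  ✓
  (0,5): δ = 7.49°  ✓
  (0,6): δ = 23.40°  ✓
  (0,7): δ = 92.57°  ·
  (1,2): δ = 147.36°  ·
  (1,3): δ = 109.47°  ·
  (1,4): δ = 73.85°  ·
  (1,5): δ = 42.73°  ✓
  (1,6): δ = 11.84°  ✓
  (1,7): δ = 57.33°  ·
  (2,3): δ = 142.11°  ·
  (2,4): δ = 106.49°  ·
  (2,5): δ = 75.37°  ·
  (2,6): δ = 44.48°  ✓
  (2,7): δ = 24.69°  ✓
  (3,4): δ = 144.38°  ·
  (3,5): δ = 113.26°  ·
  (3,6): δ = 82.37°  ·
  (3,7): δ = 13.20°  ✓
  (4,5): δ = 148.88°  ·
  (4,6): δ = 117.99°  ·
  (4,7): δ = 48.82°  ✓
  (5,6): δ = 149.11°  ·
  (5,7): δ = 79.94°  ·
  (6,7): δ = 110.83°  ·
antipodal pairs: 9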